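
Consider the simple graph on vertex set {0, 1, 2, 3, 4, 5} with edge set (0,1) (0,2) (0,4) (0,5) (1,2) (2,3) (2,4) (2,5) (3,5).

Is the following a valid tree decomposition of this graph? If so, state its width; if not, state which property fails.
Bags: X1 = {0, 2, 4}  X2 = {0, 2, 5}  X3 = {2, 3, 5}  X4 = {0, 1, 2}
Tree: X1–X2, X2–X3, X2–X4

Yes; width 2.

Vertex coverage: the bags together contain {0, 1, 2, 3, 4, 5}, the full vertex set. Edge coverage: each edge of G has both endpoints in at least one bag. Running intersection: for every vertex, the bags containing it form a connected subtree. All three properties hold, so this is a valid tree decomposition of width max|bag| − 1 = 2, and hence tw(G) ≤ 2.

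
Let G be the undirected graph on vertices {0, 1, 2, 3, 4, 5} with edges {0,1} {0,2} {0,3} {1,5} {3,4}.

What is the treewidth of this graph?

A width-1 tree decomposition is:
Bags: B1 = {0, 1}  B2 = {0, 2}  B3 = {1, 5}  B4 = {0, 3}  B5 = {3, 4}
Tree: B1–B2, B1–B3, B2–B4, B4–B5
Every bag has size at most 2, so the width is 2 − 1 = 1 and tw(G) ≤ 1. G has an edge, so its treewidth is at least 1. Hence tw(G) = 1 exactly.

1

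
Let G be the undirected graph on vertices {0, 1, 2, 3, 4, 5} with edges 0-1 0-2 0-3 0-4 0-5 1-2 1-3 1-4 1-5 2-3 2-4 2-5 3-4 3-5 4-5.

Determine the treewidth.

A width-5 tree decomposition is:
Bags: B1 = {0, 1, 2, 3, 4, 5}
Tree: (single bag)
A single bag containing all 6 vertices is trivially a valid decomposition of width 5. On the other hand G contains the 6-clique {0, 1, 2, 3, 4, 5}. A clique must lie in a single bag of any decomposition, so no decomposition can have width below 5. Combining the bounds, tw(G) = 5.

5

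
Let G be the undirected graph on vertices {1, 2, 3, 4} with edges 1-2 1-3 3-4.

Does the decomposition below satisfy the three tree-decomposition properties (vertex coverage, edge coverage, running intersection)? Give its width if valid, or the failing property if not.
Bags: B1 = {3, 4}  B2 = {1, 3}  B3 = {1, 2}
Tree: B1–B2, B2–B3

Every vertex of G appears in some bag (union = {1, 2, 3, 4}); every edge is covered by a bag; and for each vertex v the set of bags containing v is connected in the bag tree. The decomposition is therefore valid. The largest bag has 2 vertices, so the width is 1.

Yes; width 1.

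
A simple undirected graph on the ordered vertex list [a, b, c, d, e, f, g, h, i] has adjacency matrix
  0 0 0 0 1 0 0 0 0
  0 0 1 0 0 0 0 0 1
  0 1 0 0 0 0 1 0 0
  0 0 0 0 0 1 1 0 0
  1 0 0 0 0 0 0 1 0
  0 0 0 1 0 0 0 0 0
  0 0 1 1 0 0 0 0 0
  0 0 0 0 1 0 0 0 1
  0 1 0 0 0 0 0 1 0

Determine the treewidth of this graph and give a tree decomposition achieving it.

The largest bag has 2 vertices, giving width 1; this decomposition certifies tw(G) ≤ 1. Any graph with an edge has treewidth ≥ 1, and G has the edge a–e. Therefore the treewidth is 1.

Treewidth 1.
One such decomposition:
Bags: B1 = {a, e}  B2 = {e, h}  B3 = {h, i}  B4 = {b, i}  B5 = {b, c}  B6 = {c, g}  B7 = {d, g}  B8 = {d, f}
Tree: B1–B2, B2–B3, B3–B4, B4–B5, B5–B6, B6–B7, B7–B8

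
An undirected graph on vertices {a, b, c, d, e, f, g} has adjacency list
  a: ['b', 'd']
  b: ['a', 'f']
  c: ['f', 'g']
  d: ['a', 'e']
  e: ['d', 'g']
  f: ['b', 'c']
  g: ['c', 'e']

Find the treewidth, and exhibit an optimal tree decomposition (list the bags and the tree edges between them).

Treewidth 2.
One such decomposition:
Bags: B1 = {a, b, f}  B2 = {a, c, f}  B3 = {a, c, g}  B4 = {a, e, g}  B5 = {a, d, e}
Tree: B1–B2, B2–B3, B3–B4, B4–B5

Each bag holds 3 vertices, so the decomposition has width 2, which upper-bounds the treewidth. Since a–b–f–c–g–e–d–a is a cycle in G, G is not acyclic. Forests are exactly the graphs of treewidth ≤ 1, so tw(G) ≥ 2. Combining the bounds, tw(G) = 2.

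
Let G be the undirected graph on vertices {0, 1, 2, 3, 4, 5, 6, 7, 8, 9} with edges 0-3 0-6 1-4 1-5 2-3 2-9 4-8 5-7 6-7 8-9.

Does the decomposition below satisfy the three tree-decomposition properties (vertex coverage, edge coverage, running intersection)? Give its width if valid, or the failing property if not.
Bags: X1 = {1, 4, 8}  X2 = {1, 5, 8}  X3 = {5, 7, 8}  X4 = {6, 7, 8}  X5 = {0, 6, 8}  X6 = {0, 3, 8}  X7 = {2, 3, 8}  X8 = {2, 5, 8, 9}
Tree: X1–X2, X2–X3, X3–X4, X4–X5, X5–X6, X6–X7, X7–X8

No — bags containing vertex 5 are not connected in the tree.

A tree decomposition must satisfy three properties: every vertex lies in some bag; for every edge, both endpoints lie together in some bag; and for every vertex, the bags containing it form a connected subtree. Here bags containing vertex 5 are not connected in the tree, so the decomposition is invalid.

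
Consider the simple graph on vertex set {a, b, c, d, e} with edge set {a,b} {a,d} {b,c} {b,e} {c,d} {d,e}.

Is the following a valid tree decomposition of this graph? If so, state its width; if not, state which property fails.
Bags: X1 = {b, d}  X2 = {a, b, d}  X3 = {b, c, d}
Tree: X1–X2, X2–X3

A tree decomposition must satisfy three properties: every vertex lies in some bag; for every edge, both endpoints lie together in some bag; and for every vertex, the bags containing it form a connected subtree. Here vertex e appears in no bag, so the decomposition is invalid.

No — vertex e appears in no bag.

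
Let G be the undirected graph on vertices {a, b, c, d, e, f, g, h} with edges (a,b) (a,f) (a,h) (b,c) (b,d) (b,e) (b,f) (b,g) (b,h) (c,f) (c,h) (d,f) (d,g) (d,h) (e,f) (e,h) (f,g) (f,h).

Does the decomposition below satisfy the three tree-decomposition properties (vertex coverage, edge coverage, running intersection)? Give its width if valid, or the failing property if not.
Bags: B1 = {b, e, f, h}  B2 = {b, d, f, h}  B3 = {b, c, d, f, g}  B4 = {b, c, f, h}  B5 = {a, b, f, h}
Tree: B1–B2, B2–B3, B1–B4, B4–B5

No — bags containing vertex c are not connected in the tree.

A tree decomposition must satisfy three properties: every vertex lies in some bag; for every edge, both endpoints lie together in some bag; and for every vertex, the bags containing it form a connected subtree. Here bags containing vertex c are not connected in the tree, so the decomposition is invalid.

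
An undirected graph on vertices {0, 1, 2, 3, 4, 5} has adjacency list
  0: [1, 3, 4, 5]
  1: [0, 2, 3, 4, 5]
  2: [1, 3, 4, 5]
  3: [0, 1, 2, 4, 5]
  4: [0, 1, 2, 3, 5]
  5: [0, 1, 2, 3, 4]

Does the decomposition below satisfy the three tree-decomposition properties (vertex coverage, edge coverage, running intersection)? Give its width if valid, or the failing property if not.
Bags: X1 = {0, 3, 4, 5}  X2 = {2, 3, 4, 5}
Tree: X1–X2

A tree decomposition must satisfy three properties: every vertex lies in some bag; for every edge, both endpoints lie together in some bag; and for every vertex, the bags containing it form a connected subtree. Here vertex 1 appears in no bag, so the decomposition is invalid.

No — vertex 1 appears in no bag.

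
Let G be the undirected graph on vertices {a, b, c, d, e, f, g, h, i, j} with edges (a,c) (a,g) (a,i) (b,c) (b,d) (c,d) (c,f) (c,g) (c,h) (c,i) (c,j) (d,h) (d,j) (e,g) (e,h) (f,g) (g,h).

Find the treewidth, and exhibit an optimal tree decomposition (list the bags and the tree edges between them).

Treewidth 2.
One optimal decomposition is:
Bags: B1 = {c, g, h}  B2 = {e, g, h}  B3 = {c, d, h}  B4 = {b, c, d}  B5 = {c, f, g}  B6 = {a, c, g}  B7 = {c, d, j}  B8 = {a, c, i}
Tree: B1–B2, B1–B3, B3–B4, B1–B5, B1–B6, B4–B7, B6–B8

Every bag has size at most 3, so the width is 3 − 1 = 2 and tw(G) ≤ 2. Conversely, {e, g, h} is a clique of size 3, and the vertices of any clique must share a bag in every tree decomposition; so some bag has ≥ 3 vertices and tw(G) ≥ 2. Hence tw(G) = 2 exactly.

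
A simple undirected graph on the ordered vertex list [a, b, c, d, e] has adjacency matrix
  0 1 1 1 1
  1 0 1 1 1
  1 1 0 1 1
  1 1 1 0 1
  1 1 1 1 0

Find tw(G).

A width-4 tree decomposition is:
Bags: B1 = {a, b, c, d, e}
Tree: (single bag)
With just one bag of size 5, the width is 5 − 1 = 4, so tw(G) ≤ 4. Conversely, {a, b, c, d, e} is a clique of size 5, and the vertices of any clique must share a bag in every tree decomposition; so some bag has ≥ 5 vertices and tw(G) ≥ 4. Therefore the treewidth is 4.

4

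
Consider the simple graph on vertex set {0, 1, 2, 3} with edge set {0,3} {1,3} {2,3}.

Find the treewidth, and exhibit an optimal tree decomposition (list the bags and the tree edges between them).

The largest bag has 2 vertices, giving width 1; this decomposition certifies tw(G) ≤ 1. G has an edge, so its treewidth is at least 1. Combining the bounds, tw(G) = 1.

Treewidth 1.
Bags: B1 = {0, 3}  B2 = {1, 3}  B3 = {2, 3}
Tree: B1–B2, B2–B3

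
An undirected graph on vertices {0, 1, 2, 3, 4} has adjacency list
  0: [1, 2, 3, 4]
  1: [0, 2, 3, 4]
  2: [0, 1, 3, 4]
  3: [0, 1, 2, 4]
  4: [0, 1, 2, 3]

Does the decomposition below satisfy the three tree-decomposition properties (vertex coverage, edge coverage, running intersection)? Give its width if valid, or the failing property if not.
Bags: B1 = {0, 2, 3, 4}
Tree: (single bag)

No — vertex 1 appears in no bag.

A tree decomposition must satisfy three properties: every vertex lies in some bag; for every edge, both endpoints lie together in some bag; and for every vertex, the bags containing it form a connected subtree. Here vertex 1 appears in no bag, so the decomposition is invalid.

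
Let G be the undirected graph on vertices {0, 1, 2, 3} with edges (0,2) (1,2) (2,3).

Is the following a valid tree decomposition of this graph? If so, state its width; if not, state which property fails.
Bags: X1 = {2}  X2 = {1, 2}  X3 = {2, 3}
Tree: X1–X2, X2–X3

No — vertex 0 appears in no bag.

A tree decomposition must satisfy three properties: every vertex lies in some bag; for every edge, both endpoints lie together in some bag; and for every vertex, the bags containing it form a connected subtree. Here vertex 0 appears in no bag, so the decomposition is invalid.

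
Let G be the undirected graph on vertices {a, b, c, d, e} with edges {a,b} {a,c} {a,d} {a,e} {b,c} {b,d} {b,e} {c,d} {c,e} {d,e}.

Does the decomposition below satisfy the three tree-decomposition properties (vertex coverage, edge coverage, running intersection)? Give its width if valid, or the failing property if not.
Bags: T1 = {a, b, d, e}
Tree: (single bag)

A tree decomposition must satisfy three properties: every vertex lies in some bag; for every edge, both endpoints lie together in some bag; and for every vertex, the bags containing it form a connected subtree. Here vertex c appears in no bag, so the decomposition is invalid.

No — vertex c appears in no bag.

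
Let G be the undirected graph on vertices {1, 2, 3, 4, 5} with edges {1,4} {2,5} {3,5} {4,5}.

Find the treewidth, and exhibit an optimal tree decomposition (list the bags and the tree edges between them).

Treewidth 1.
One such decomposition:
Bags: B1 = {2, 5}  B2 = {3, 5}  B3 = {4, 5}  B4 = {1, 4}
Tree: B1–B2, B2–B3, B3–B4

Each bag holds 2 vertices, so the decomposition has width 1, which upper-bounds the treewidth. G has an edge, so its treewidth is at least 1. The upper and lower bounds meet at 1, so that is the treewidth.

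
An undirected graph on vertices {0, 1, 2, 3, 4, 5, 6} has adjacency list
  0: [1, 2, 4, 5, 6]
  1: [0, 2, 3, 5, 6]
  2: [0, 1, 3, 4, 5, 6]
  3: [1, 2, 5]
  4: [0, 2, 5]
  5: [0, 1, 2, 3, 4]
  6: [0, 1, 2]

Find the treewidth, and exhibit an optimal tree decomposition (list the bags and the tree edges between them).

Every bag has size at most 4, so the width is 4 − 1 = 3 and tw(G) ≤ 3. Conversely, {0, 1, 2, 5} is a clique of size 4, and the vertices of any clique must share a bag in every tree decomposition; so some bag has ≥ 4 vertices and tw(G) ≥ 3. The upper and lower bounds meet at 3, so that is the treewidth.

Treewidth 3.
One such decomposition:
Bags: B1 = {0, 1, 2, 5}  B2 = {1, 2, 3, 5}  B3 = {0, 1, 2, 6}  B4 = {0, 2, 4, 5}
Tree: B1–B2, B1–B3, B1–B4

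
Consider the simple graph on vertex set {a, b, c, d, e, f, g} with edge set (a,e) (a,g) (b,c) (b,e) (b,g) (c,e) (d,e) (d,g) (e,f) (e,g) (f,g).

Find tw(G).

A width-2 tree decomposition is:
Bags: B1 = {b, c, e}  B2 = {b, e, g}  B3 = {d, e, g}  B4 = {a, e, g}  B5 = {e, f, g}
Tree: B1–B2, B2–B3, B2–B4, B2–B5
Every bag has size at most 3, so the width is 3 − 1 = 2 and tw(G) ≤ 2. On the other hand G contains the 3-clique {d, e, g}. A clique must lie in a single bag of any decomposition, so no decomposition can have width below 2. The upper and lower bounds meet at 2, so that is the treewidth.

2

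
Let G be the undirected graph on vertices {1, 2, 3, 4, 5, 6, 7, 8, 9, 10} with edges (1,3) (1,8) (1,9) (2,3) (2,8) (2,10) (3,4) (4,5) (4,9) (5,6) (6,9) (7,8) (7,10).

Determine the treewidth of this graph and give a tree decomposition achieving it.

Treewidth 2.
One optimal decomposition is:
Bags: B1 = {5, 6, 9}  B2 = {4, 5, 9}  B3 = {1, 4, 9}  B4 = {1, 3, 4}  B5 = {1, 3, 8}  B6 = {2, 3, 8}  B7 = {2, 7, 8}  B8 = {2, 7, 10}
Tree: B1–B2, B2–B3, B3–B4, B4–B5, B5–B6, B6–B7, B7–B8

Each bag holds 3 vertices, so the decomposition has width 2, which upper-bounds the treewidth. The edges 6–5–4–9–6 form a cycle, so G is not a tree and its treewidth is at least 2. Therefore the treewidth is 2.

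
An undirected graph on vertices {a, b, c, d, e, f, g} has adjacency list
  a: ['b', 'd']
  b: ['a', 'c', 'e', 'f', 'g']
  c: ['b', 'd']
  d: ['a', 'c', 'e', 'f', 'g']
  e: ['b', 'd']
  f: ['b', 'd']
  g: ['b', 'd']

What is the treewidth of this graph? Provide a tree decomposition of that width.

Treewidth 2.
One such decomposition:
Bags: B1 = {b, d, e}  B2 = {b, d, g}  B3 = {a, b, d}  B4 = {b, c, d}  B5 = {b, d, f}
Tree: B1–B2, B2–B3, B3–B4, B4–B5

Each bag holds 3 vertices, so the decomposition has width 2, which upper-bounds the treewidth. The edges d–e–b–g–d form a cycle, so G is not a tree and its treewidth is at least 2. Combining the bounds, tw(G) = 2.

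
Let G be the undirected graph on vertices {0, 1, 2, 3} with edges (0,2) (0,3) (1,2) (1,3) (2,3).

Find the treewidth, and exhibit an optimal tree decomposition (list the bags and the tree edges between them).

Each bag holds 3 vertices, so the decomposition has width 2, which upper-bounds the treewidth. For the lower bound, the 3 vertices {0, 2, 3} are pairwise adjacent, and any tree decomposition puts a clique entirely inside one bag — forcing width ≥ 2. Therefore the treewidth is 2.

Treewidth 2.
Bags: B1 = {0, 2, 3}  B2 = {1, 2, 3}
Tree: B1–B2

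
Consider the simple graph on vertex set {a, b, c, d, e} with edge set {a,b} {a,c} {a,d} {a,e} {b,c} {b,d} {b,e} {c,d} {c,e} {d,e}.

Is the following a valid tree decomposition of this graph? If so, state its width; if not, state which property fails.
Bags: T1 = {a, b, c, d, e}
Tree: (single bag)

Yes; width 4.

Every vertex of G appears in some bag (union = {a, b, c, d, e}); every edge is covered by a bag; and for each vertex v the set of bags containing v is connected in the bag tree. The decomposition is therefore valid. The largest bag has 5 vertices, so the width is 4.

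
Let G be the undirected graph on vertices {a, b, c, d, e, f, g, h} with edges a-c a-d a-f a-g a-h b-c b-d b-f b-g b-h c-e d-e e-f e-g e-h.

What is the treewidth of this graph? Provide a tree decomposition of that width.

The largest bag has 4 vertices, giving width 3; this decomposition certifies tw(G) ≤ 3. For the lower bound: the 4 vertex sets {b,f}, {a,g}, {e}, {d} are disjoint, each induces a connected subgraph, and every pair is joined by at least one edge of G. Contracting each set to a single vertex therefore yields K_{4} as a minor, and since treewidth is minor-monotone, tw(G) ≥ tw(K_{4}) = 3. Combining the bounds, tw(G) = 3.

Treewidth 3.
One optimal decomposition is:
Bags: B1 = {a, b, e, f}  B2 = {a, b, e, g}  B3 = {a, b, d, e}  B4 = {a, b, c, e}  B5 = {a, b, e, h}
Tree: B1–B2, B2–B3, B3–B4, B4–B5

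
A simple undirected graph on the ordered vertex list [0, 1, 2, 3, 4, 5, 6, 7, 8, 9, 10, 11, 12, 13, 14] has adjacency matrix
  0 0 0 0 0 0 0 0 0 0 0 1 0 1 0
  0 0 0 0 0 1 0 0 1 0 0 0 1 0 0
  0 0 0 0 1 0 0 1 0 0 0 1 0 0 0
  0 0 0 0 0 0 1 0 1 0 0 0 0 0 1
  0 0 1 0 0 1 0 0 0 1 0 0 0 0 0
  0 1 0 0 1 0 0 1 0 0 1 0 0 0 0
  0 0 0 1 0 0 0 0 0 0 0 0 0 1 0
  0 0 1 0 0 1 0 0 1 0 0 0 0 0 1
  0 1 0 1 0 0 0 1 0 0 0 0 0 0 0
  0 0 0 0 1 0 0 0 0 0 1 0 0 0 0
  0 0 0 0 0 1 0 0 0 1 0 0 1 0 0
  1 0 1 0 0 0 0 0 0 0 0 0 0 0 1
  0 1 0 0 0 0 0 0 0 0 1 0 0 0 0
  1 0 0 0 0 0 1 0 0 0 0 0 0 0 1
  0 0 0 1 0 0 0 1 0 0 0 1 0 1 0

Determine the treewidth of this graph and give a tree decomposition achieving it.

Treewidth 3.
One such decomposition:
Bags: B1 = {0, 6, 11, 13}  B2 = {6, 11, 13, 14}  B3 = {3, 6, 11, 14}  B4 = {2, 3, 11, 14}  B5 = {2, 3, 7, 14}  B6 = {2, 3, 7, 8}  B7 = {2, 4, 7, 8}  B8 = {4, 5, 7, 8}  B9 = {1, 4, 5, 8}  B10 = {1, 4, 5, 9}  B11 = {1, 5, 9, 10}  B12 = {1, 9, 10, 12}
Tree: B1–B2, B2–B3, B3–B4, B4–B5, B5–B6, B6–B7, B7–B8, B8–B9, B9–B10, B10–B11, B11–B12

The largest bag has 4 vertices, giving width 3; this decomposition certifies tw(G) ≤ 3. For the lower bound: the 4 vertex sets {0,6,13}, {11}, {14}, {2,3,7,8} are disjoint, each induces a connected subgraph, and every pair is joined by at least one edge of G. Contracting each set to a single vertex therefore yields K_{4} as a minor, and since treewidth is minor-monotone, tw(G) ≥ tw(K_{4}) = 3. Therefore the treewidth is 3.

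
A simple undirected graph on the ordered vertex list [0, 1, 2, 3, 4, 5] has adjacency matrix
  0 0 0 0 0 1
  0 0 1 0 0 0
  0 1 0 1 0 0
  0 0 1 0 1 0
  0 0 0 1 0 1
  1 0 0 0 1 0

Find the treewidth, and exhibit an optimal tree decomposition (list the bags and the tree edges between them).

Each bag holds 2 vertices, so the decomposition has width 1, which upper-bounds the treewidth. G has an edge, so its treewidth is at least 1. Hence tw(G) = 1 exactly.

Treewidth 1.
Bags: B1 = {1, 2}  B2 = {2, 3}  B3 = {3, 4}  B4 = {4, 5}  B5 = {0, 5}
Tree: B1–B2, B2–B3, B3–B4, B4–B5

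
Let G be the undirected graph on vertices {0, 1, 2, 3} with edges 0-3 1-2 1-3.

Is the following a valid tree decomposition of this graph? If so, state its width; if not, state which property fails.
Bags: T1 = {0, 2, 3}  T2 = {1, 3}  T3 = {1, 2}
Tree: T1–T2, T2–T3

No — bags containing vertex 2 are not connected in the tree.

A tree decomposition must satisfy three properties: every vertex lies in some bag; for every edge, both endpoints lie together in some bag; and for every vertex, the bags containing it form a connected subtree. Here bags containing vertex 2 are not connected in the tree, so the decomposition is invalid.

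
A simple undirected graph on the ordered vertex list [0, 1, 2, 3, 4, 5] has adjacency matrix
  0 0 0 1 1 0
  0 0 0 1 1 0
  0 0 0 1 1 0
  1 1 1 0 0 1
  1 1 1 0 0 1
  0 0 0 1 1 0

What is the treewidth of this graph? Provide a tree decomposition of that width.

Treewidth 2.
Bags: B1 = {3, 4, 5}  B2 = {0, 3, 4}  B3 = {2, 3, 4}  B4 = {1, 3, 4}
Tree: B1–B2, B2–B3, B3–B4

The largest bag has 3 vertices, giving width 2; this decomposition certifies tw(G) ≤ 2. For the lower bound, G contains the cycle 4–5–3–0–4, so G is not a forest; only forests have treewidth ≤ 1, hence tw(G) ≥ 2. The upper and lower bounds meet at 2, so that is the treewidth.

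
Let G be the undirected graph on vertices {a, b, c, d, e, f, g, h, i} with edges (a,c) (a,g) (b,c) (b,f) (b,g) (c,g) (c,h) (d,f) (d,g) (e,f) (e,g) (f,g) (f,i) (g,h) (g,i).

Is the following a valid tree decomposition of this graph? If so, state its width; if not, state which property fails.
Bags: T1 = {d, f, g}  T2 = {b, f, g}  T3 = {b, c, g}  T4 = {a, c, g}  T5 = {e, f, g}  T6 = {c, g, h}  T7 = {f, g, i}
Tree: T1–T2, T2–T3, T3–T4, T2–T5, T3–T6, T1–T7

Yes; width 2.

Vertex coverage: the bags together contain {a, b, c, d, e, f, g, h, i}, the full vertex set. Edge coverage: each edge of G has both endpoints in at least one bag. Running intersection: for every vertex, the bags containing it form a connected subtree. All three properties hold, so this is a valid tree decomposition of width max|bag| − 1 = 2, and hence tw(G) ≤ 2.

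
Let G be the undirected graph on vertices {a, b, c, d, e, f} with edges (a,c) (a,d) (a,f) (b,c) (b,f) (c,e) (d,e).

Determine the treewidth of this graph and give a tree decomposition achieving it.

Treewidth 2.
Bags: B1 = {a, b, f}  B2 = {a, b, c}  B3 = {a, c, d}  B4 = {c, d, e}
Tree: B1–B2, B2–B3, B3–B4

Every bag has size at most 3, so the width is 3 − 1 = 2 and tw(G) ≤ 2. Since f–b–c–a–f is a cycle in G, G is not acyclic. Forests are exactly the graphs of treewidth ≤ 1, so tw(G) ≥ 2. Therefore the treewidth is 2.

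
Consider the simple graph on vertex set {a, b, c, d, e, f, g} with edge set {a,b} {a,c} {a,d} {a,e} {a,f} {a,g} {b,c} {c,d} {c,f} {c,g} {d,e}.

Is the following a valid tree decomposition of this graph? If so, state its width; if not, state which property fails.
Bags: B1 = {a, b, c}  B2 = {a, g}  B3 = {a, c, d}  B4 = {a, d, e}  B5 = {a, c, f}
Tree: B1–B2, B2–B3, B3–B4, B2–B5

No — edge (c,g) lies in no bag.

A tree decomposition must satisfy three properties: every vertex lies in some bag; for every edge, both endpoints lie together in some bag; and for every vertex, the bags containing it form a connected subtree. Here edge (c,g) lies in no bag, so the decomposition is invalid.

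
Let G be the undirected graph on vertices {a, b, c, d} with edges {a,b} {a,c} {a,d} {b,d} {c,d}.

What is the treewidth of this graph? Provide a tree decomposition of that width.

Treewidth 2.
Bags: B1 = {a, b, d}  B2 = {a, c, d}
Tree: B1–B2

The largest bag has 3 vertices, giving width 2; this decomposition certifies tw(G) ≤ 2. Conversely, {a, c, d} is a clique of size 3, and the vertices of any clique must share a bag in every tree decomposition; so some bag has ≥ 3 vertices and tw(G) ≥ 2. Therefore the treewidth is 2.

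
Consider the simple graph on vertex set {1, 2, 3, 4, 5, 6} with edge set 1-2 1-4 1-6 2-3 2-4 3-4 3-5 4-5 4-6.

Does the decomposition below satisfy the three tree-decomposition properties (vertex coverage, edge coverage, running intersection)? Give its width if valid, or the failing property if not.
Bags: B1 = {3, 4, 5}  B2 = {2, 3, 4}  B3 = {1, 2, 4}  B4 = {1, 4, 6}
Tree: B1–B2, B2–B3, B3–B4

Checking the three conditions: (i) the bags cover all of {1, 2, 3, 4, 5, 6}; (ii) for each edge, some bag contains both endpoints; (iii) the bags containing any fixed vertex form a subtree. All hold, so the decomposition is valid with width 3 − 1 = 2.

Yes; width 2.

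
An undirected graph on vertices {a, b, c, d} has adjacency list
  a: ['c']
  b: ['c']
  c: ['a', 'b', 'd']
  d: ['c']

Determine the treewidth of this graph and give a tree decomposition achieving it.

Treewidth 1.
One optimal decomposition is:
Bags: B1 = {a, c}  B2 = {c, d}  B3 = {b, c}
Tree: B1–B2, B2–B3

The largest bag has 2 vertices, giving width 1; this decomposition certifies tw(G) ≤ 1. Since G has at least one edge (e.g. a–c), it is not an edgeless graph, so tw(G) ≥ 1. The upper and lower bounds meet at 1, so that is the treewidth.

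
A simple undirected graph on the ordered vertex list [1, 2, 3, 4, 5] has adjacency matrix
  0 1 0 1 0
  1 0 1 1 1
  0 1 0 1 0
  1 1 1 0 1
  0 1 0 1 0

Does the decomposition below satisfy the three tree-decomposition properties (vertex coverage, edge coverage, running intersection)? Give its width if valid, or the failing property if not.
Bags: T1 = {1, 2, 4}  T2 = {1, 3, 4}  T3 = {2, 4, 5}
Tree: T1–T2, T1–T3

No — edge (2,3) lies in no bag.

A tree decomposition must satisfy three properties: every vertex lies in some bag; for every edge, both endpoints lie together in some bag; and for every vertex, the bags containing it form a connected subtree. Here edge (2,3) lies in no bag, so the decomposition is invalid.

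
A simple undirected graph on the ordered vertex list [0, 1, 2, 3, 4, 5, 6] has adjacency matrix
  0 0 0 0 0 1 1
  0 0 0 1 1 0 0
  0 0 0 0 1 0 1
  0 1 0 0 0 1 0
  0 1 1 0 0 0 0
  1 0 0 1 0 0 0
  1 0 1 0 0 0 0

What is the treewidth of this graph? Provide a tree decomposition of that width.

Treewidth 2.
Bags: B1 = {0, 5, 6}  B2 = {3, 5, 6}  B3 = {1, 3, 6}  B4 = {1, 4, 6}  B5 = {2, 4, 6}
Tree: B1–B2, B2–B3, B3–B4, B4–B5

The largest bag has 3 vertices, giving width 2; this decomposition certifies tw(G) ≤ 2. Since 6–0–5–3–1–4–2–6 is a cycle in G, G is not acyclic. Forests are exactly the graphs of treewidth ≤ 1, so tw(G) ≥ 2. Hence tw(G) = 2 exactly.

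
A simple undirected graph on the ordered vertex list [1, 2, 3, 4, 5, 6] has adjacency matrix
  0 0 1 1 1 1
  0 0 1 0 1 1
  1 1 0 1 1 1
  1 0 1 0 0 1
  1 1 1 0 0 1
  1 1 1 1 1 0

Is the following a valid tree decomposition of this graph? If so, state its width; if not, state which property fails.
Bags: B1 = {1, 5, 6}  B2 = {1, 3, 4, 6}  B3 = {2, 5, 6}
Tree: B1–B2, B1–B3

A tree decomposition must satisfy three properties: every vertex lies in some bag; for every edge, both endpoints lie together in some bag; and for every vertex, the bags containing it form a connected subtree. Here edge (3,5) lies in no bag, so the decomposition is invalid.

No — edge (3,5) lies in no bag.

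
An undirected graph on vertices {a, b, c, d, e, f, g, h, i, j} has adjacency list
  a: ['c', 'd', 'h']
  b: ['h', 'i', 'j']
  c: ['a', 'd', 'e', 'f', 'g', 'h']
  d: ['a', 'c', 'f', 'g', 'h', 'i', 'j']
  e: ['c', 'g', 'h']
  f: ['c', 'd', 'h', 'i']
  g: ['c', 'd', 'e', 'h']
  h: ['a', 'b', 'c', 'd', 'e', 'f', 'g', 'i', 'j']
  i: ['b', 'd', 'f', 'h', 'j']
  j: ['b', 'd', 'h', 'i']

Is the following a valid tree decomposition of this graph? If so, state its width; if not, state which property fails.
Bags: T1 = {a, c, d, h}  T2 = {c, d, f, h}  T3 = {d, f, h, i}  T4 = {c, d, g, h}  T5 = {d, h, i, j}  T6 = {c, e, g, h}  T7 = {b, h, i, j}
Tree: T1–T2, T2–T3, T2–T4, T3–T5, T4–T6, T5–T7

Checking the three conditions: (i) the bags cover all of {a, b, c, d, e, f, g, h, i, j}; (ii) for each edge, some bag contains both endpoints; (iii) the bags containing any fixed vertex form a subtree. All hold, so the decomposition is valid with width 4 − 1 = 3.

Yes; width 3.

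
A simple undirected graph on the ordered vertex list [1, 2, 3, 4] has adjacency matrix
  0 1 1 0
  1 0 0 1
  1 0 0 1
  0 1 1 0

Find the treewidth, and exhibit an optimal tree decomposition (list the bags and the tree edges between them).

Every bag has size at most 3, so the width is 3 − 1 = 2 and tw(G) ≤ 2. For the lower bound, G contains the cycle 2–4–3–1–2, so G is not a forest; only forests have treewidth ≤ 1, hence tw(G) ≥ 2. Hence tw(G) = 2 exactly.

Treewidth 2.
Bags: B1 = {2, 3, 4}  B2 = {1, 2, 3}
Tree: B1–B2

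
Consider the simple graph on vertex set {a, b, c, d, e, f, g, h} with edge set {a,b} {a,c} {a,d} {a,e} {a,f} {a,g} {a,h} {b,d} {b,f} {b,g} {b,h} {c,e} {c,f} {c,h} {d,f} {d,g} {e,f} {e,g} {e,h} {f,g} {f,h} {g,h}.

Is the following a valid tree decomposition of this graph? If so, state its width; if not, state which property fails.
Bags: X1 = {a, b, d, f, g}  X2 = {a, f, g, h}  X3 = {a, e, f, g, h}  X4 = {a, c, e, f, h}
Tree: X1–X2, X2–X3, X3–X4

A tree decomposition must satisfy three properties: every vertex lies in some bag; for every edge, both endpoints lie together in some bag; and for every vertex, the bags containing it form a connected subtree. Here edge (b,h) lies in no bag, so the decomposition is invalid.

No — edge (b,h) lies in no bag.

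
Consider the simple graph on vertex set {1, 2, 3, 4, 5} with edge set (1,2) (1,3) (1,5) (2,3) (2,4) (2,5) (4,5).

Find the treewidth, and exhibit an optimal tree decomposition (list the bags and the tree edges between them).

Every bag has size at most 3, so the width is 3 − 1 = 2 and tw(G) ≤ 2. On the other hand G contains the 3-clique {1, 2, 3}. A clique must lie in a single bag of any decomposition, so no decomposition can have width below 2. Hence tw(G) = 2 exactly.

Treewidth 2.
Bags: B1 = {2, 4, 5}  B2 = {1, 2, 5}  B3 = {1, 2, 3}
Tree: B1–B2, B2–B3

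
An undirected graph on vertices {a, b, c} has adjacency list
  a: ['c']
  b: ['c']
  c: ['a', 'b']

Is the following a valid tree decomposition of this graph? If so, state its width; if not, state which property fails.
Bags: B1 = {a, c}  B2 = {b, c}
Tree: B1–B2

Checking the three conditions: (i) the bags cover all of {a, b, c}; (ii) for each edge, some bag contains both endpoints; (iii) the bags containing any fixed vertex form a subtree. All hold, so the decomposition is valid with width 2 − 1 = 1.

Yes; width 1.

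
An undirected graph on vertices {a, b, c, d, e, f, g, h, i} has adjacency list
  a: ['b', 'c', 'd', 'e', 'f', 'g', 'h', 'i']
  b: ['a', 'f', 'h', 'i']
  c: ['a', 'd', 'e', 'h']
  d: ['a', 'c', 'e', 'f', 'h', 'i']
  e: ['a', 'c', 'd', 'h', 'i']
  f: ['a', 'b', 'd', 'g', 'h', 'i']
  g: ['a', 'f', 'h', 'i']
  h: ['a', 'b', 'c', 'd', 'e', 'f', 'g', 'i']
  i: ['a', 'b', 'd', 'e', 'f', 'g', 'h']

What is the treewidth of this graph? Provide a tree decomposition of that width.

The largest bag has 5 vertices, giving width 4; this decomposition certifies tw(G) ≤ 4. On the other hand G contains the 5-clique {a, c, d, e, h}. A clique must lie in a single bag of any decomposition, so no decomposition can have width below 4. The upper and lower bounds meet at 4, so that is the treewidth.

Treewidth 4.
One optimal decomposition is:
Bags: B1 = {a, d, f, h, i}  B2 = {a, d, e, h, i}  B3 = {a, c, d, e, h}  B4 = {a, b, f, h, i}  B5 = {a, f, g, h, i}
Tree: B1–B2, B2–B3, B1–B4, B1–B5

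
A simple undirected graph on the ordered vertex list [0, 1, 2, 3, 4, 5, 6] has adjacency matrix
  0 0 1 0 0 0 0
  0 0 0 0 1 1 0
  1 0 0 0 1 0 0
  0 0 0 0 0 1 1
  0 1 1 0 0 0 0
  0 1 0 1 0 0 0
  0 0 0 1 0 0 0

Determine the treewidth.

1

A width-1 tree decomposition is:
Bags: B1 = {3, 6}  B2 = {3, 5}  B3 = {1, 5}  B4 = {1, 4}  B5 = {2, 4}  B6 = {0, 2}
Tree: B1–B2, B2–B3, B3–B4, B4–B5, B5–B6
The largest bag has 2 vertices, giving width 1; this decomposition certifies tw(G) ≤ 1. G has an edge, so its treewidth is at least 1. Hence tw(G) = 1 exactly.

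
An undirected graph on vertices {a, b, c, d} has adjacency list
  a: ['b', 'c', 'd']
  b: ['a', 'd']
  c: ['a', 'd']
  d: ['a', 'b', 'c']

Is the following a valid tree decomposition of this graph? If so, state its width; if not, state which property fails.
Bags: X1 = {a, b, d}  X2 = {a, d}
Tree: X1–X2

A tree decomposition must satisfy three properties: every vertex lies in some bag; for every edge, both endpoints lie together in some bag; and for every vertex, the bags containing it form a connected subtree. Here vertex c appears in no bag, so the decomposition is invalid.

No — vertex c appears in no bag.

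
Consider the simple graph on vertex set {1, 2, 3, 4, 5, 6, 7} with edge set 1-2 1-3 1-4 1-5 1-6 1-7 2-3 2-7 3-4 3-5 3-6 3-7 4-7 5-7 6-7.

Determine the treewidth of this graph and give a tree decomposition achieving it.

Treewidth 3.
One such decomposition:
Bags: B1 = {1, 3, 6, 7}  B2 = {1, 2, 3, 7}  B3 = {1, 3, 4, 7}  B4 = {1, 3, 5, 7}
Tree: B1–B2, B1–B3, B2–B4

Each bag holds 4 vertices, so the decomposition has width 3, which upper-bounds the treewidth. For the lower bound, the 4 vertices {1, 2, 3, 7} are pairwise adjacent, and any tree decomposition puts a clique entirely inside one bag — forcing width ≥ 3. Combining the bounds, tw(G) = 3.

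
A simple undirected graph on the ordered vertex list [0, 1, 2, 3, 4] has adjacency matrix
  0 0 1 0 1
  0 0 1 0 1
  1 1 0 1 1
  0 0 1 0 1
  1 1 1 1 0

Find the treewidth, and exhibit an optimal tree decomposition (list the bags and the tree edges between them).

Each bag holds 3 vertices, so the decomposition has width 2, which upper-bounds the treewidth. On the other hand G contains the 3-clique {0, 2, 4}. A clique must lie in a single bag of any decomposition, so no decomposition can have width below 2. Hence tw(G) = 2 exactly.

Treewidth 2.
One optimal decomposition is:
Bags: B1 = {2, 3, 4}  B2 = {0, 2, 4}  B3 = {1, 2, 4}
Tree: B1–B2, B1–B3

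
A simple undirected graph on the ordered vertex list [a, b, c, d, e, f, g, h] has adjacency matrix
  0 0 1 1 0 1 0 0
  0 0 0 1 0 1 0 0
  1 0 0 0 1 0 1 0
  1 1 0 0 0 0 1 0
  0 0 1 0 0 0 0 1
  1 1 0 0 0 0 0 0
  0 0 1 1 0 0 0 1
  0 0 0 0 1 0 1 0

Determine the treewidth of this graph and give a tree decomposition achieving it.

Treewidth 2.
One such decomposition:
Bags: B1 = {b, d, f}  B2 = {a, d, f}  B3 = {a, d, g}  B4 = {a, c, g}  B5 = {c, g, h}  B6 = {c, e, h}
Tree: B1–B2, B2–B3, B3–B4, B4–B5, B5–B6

The largest bag has 3 vertices, giving width 2; this decomposition certifies tw(G) ≤ 2. The edges b–f–a–d–b form a cycle, so G is not a tree and its treewidth is at least 2. Combining the bounds, tw(G) = 2.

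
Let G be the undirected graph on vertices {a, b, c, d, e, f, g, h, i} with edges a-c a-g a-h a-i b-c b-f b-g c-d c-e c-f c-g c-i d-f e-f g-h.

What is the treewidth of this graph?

2

A width-2 tree decomposition is:
Bags: B1 = {b, c, g}  B2 = {a, c, g}  B3 = {b, c, f}  B4 = {a, c, i}  B5 = {a, g, h}  B6 = {c, d, f}  B7 = {c, e, f}
Tree: B1–B2, B1–B3, B2–B4, B2–B5, B3–B6, B3–B7
Every bag has size at most 3, so the width is 3 − 1 = 2 and tw(G) ≤ 2. Conversely, {a, g, h} is a clique of size 3, and the vertices of any clique must share a bag in every tree decomposition; so some bag has ≥ 3 vertices and tw(G) ≥ 2. Combining the bounds, tw(G) = 2.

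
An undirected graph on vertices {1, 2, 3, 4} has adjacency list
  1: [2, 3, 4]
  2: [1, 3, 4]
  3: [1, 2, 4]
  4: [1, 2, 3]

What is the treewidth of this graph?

3

A width-3 tree decomposition is:
Bags: B1 = {1, 2, 3, 4}
Tree: (single bag)
A single bag containing all 4 vertices is trivially a valid decomposition of width 3. For the lower bound, the 4 vertices {1, 2, 3, 4} are pairwise adjacent, and any tree decomposition puts a clique entirely inside one bag — forcing width ≥ 3. The upper and lower bounds meet at 3, so that is the treewidth.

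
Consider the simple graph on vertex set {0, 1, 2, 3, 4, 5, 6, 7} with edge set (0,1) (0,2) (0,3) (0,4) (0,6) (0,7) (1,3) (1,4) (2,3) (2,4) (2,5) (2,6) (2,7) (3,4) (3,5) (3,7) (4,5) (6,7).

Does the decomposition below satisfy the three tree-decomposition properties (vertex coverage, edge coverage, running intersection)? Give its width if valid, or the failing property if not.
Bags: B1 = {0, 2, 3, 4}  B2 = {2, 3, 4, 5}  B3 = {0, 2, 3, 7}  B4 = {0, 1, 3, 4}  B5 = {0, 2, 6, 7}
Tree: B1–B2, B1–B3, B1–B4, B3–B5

Every vertex of G appears in some bag (union = {0, 1, 2, 3, 4, 5, 6, 7}); every edge is covered by a bag; and for each vertex v the set of bags containing v is connected in the bag tree. The decomposition is therefore valid. The largest bag has 4 vertices, so the width is 3.

Yes; width 3.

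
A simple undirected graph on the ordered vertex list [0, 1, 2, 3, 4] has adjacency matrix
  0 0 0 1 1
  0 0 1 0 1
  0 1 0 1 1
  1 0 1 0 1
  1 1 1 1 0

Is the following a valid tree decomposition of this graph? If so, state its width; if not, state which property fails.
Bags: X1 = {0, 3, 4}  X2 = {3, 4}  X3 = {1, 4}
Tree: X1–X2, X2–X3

A tree decomposition must satisfy three properties: every vertex lies in some bag; for every edge, both endpoints lie together in some bag; and for every vertex, the bags containing it form a connected subtree. Here vertex 2 appears in no bag, so the decomposition is invalid.

No — vertex 2 appears in no bag.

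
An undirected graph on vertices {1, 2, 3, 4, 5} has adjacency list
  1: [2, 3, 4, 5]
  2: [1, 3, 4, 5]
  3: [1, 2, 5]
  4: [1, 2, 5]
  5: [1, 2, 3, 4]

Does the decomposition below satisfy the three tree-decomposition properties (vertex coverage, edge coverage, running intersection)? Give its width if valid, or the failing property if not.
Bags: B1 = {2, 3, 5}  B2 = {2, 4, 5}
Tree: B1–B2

No — vertex 1 appears in no bag.

A tree decomposition must satisfy three properties: every vertex lies in some bag; for every edge, both endpoints lie together in some bag; and for every vertex, the bags containing it form a connected subtree. Here vertex 1 appears in no bag, so the decomposition is invalid.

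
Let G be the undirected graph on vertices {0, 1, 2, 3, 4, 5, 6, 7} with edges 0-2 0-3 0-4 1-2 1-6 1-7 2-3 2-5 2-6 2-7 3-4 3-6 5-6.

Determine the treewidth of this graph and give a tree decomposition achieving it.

Each bag holds 3 vertices, so the decomposition has width 2, which upper-bounds the treewidth. Conversely, {0, 2, 3} is a clique of size 3, and the vertices of any clique must share a bag in every tree decomposition; so some bag has ≥ 3 vertices and tw(G) ≥ 2. Combining the bounds, tw(G) = 2.

Treewidth 2.
Bags: B1 = {2, 5, 6}  B2 = {1, 2, 6}  B3 = {1, 2, 7}  B4 = {2, 3, 6}  B5 = {0, 2, 3}  B6 = {0, 3, 4}
Tree: B1–B2, B2–B3, B2–B4, B4–B5, B5–B6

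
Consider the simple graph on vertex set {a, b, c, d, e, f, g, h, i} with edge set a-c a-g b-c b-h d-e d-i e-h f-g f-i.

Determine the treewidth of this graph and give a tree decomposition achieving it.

Each bag holds 3 vertices, so the decomposition has width 2, which upper-bounds the treewidth. Since d–e–h–b–c–a–g–f–i–d is a cycle in G, G is not acyclic. Forests are exactly the graphs of treewidth ≤ 1, so tw(G) ≥ 2. Hence tw(G) = 2 exactly.

Treewidth 2.
One optimal decomposition is:
Bags: B1 = {d, e, h}  B2 = {b, d, h}  B3 = {b, c, d}  B4 = {a, c, d}  B5 = {a, d, g}  B6 = {d, f, g}  B7 = {d, f, i}
Tree: B1–B2, B2–B3, B3–B4, B4–B5, B5–B6, B6–B7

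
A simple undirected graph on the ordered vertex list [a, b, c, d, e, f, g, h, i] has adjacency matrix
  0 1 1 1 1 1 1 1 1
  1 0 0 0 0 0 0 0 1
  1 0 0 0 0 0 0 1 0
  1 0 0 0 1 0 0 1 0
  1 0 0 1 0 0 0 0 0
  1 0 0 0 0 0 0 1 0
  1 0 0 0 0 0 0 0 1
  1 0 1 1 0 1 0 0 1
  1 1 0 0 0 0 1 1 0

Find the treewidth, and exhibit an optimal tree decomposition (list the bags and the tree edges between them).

Treewidth 2.
One such decomposition:
Bags: B1 = {a, b, i}  B2 = {a, h, i}  B3 = {a, g, i}  B4 = {a, d, h}  B5 = {a, c, h}  B6 = {a, d, e}  B7 = {a, f, h}
Tree: B1–B2, B2–B3, B2–B4, B4–B5, B4–B6, B5–B7

Each bag holds 3 vertices, so the decomposition has width 2, which upper-bounds the treewidth. For the lower bound, the 3 vertices {a, g, i} are pairwise adjacent, and any tree decomposition puts a clique entirely inside one bag — forcing width ≥ 2. Combining the bounds, tw(G) = 2.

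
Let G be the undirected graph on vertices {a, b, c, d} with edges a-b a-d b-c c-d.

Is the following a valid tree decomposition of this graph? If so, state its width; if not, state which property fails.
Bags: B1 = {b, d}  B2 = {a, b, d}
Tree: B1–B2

No — vertex c appears in no bag.

A tree decomposition must satisfy three properties: every vertex lies in some bag; for every edge, both endpoints lie together in some bag; and for every vertex, the bags containing it form a connected subtree. Here vertex c appears in no bag, so the decomposition is invalid.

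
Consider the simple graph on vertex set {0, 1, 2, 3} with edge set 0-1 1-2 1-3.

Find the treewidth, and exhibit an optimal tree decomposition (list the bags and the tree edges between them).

Treewidth 1.
Bags: B1 = {0, 1}  B2 = {1, 2}  B3 = {1, 3}
Tree: B1–B2, B2–B3

Each bag holds 2 vertices, so the decomposition has width 1, which upper-bounds the treewidth. G has an edge, so its treewidth is at least 1. Combining the bounds, tw(G) = 1.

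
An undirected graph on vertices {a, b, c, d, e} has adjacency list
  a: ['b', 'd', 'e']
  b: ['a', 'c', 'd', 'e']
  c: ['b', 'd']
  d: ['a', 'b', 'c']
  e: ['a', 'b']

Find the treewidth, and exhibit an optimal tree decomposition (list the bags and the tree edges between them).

The largest bag has 3 vertices, giving width 2; this decomposition certifies tw(G) ≤ 2. For the lower bound, the 3 vertices {b, c, d} are pairwise adjacent, and any tree decomposition puts a clique entirely inside one bag — forcing width ≥ 2. Combining the bounds, tw(G) = 2.

Treewidth 2.
One optimal decomposition is:
Bags: B1 = {a, b, d}  B2 = {b, c, d}  B3 = {a, b, e}
Tree: B1–B2, B1–B3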